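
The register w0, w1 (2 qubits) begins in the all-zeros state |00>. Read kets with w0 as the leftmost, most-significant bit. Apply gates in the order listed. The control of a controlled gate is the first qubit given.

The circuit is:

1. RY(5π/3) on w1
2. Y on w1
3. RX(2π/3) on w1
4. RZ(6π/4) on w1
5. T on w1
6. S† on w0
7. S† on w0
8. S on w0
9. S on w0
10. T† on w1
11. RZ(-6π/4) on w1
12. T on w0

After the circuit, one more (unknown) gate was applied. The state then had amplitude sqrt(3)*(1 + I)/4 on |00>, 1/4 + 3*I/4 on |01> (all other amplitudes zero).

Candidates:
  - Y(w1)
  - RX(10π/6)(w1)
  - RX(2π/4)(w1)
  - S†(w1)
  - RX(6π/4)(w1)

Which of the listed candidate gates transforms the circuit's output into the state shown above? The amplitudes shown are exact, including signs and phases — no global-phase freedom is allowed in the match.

It was RX(10π/6)(w1) that produced the state shown. Key observation: the block from step 4 through step 11 cancels to the identity and can be dropped.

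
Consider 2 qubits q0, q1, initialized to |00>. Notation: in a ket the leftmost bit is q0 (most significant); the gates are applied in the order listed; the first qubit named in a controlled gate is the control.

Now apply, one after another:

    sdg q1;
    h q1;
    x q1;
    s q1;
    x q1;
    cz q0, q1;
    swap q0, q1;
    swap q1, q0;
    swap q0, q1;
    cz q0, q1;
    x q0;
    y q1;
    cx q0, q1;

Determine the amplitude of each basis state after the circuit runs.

The final amplitudes are 0 on |00>, sqrt(2)*I/2 on |01>, -sqrt(2)/2 on |10>, 0 on |11>.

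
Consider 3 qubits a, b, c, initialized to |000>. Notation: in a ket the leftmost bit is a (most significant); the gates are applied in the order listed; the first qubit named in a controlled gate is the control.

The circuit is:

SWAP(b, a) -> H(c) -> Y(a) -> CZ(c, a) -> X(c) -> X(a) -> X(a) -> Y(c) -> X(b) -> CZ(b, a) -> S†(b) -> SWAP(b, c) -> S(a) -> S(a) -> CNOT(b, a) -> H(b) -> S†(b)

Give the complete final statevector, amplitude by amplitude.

The resulting statevector has amplitude 0 on |000>, -I/2 on |001>, 0 on |010>, 1/2 on |011>, 0 on |100>, -I/2 on |101>, 0 on |110>, -1/2 on |111>.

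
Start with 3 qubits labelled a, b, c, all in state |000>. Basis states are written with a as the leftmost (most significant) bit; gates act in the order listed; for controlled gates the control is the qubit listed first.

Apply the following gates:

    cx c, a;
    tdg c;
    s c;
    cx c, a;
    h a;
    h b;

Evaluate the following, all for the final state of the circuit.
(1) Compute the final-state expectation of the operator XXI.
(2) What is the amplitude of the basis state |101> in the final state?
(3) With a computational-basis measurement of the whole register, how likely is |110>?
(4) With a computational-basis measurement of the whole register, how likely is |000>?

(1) The observable XXI averages to 1.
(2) The final state's coefficient on |101> equals 0.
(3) Outcome |110> occurs with probability 1/4.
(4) Outcome |000> occurs with probability 1/4.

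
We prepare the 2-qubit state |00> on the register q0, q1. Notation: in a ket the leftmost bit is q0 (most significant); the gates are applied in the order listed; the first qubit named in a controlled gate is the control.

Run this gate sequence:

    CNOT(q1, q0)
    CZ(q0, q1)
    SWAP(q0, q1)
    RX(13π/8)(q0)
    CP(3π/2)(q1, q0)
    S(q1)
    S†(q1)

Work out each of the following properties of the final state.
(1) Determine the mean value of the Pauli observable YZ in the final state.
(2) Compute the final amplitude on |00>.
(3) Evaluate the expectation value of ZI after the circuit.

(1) The observable YZ averages to sqrt(sqrt(2) + 2)/2.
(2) |00> carries amplitude -cos(3*pi/16) in the final state.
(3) The expectation value of ZI is sqrt(2 - sqrt(2))/2.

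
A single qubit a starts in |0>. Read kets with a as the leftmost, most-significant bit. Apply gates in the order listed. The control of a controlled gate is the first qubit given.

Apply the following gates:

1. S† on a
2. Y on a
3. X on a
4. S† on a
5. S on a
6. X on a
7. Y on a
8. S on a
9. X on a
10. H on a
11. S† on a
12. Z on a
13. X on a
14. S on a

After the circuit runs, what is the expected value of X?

The expectation value of X is -1. Key observation: gates 2-7 undo each other exactly, leaving only the rest of the circuit to track.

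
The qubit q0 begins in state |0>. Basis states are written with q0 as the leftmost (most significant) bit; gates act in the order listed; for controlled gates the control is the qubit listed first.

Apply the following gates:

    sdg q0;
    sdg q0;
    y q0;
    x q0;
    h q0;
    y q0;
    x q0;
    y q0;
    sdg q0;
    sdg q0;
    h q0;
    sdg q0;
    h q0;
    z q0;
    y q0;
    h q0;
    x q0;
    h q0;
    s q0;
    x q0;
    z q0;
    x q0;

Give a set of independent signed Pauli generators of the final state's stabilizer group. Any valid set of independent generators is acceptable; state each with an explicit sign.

The final state is stabilized by the group generated by -Y; other independent generating sets are equally valid.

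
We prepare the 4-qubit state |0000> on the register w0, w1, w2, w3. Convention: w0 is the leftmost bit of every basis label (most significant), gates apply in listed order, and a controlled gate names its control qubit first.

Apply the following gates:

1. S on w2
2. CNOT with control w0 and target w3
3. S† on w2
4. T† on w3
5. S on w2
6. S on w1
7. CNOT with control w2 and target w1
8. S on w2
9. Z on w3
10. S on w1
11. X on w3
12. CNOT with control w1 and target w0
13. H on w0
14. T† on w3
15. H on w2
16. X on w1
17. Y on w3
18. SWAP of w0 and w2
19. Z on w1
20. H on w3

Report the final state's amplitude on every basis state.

After the circuit, the state carries amplitude 0 on |0000>, 0 on |0001>, 0 on |0010>, 0 on |0011>, sqrt(2)*exp(I*pi/4)/4 on |0100>, sqrt(2)*exp(I*pi/4)/4 on |0101>, sqrt(2)*exp(I*pi/4)/4 on |0110>, sqrt(2)*exp(I*pi/4)/4 on |0111>, 0 on |1000>, 0 on |1001>, 0 on |1010>, 0 on |1011>, sqrt(2)*exp(I*pi/4)/4 on |1100>, sqrt(2)*exp(I*pi/4)/4 on |1101>, sqrt(2)*exp(I*pi/4)/4 on |1110>, sqrt(2)*exp(I*pi/4)/4 on |1111>.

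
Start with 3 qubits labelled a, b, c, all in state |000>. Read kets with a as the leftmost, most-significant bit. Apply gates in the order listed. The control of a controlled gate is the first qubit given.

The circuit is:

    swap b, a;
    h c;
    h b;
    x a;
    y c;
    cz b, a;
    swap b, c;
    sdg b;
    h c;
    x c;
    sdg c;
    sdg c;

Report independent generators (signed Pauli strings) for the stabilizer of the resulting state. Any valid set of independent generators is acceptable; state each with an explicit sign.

The final state is stabilized by the group generated by +IYI, -ZII, +IIZ; other independent generating sets are equally valid.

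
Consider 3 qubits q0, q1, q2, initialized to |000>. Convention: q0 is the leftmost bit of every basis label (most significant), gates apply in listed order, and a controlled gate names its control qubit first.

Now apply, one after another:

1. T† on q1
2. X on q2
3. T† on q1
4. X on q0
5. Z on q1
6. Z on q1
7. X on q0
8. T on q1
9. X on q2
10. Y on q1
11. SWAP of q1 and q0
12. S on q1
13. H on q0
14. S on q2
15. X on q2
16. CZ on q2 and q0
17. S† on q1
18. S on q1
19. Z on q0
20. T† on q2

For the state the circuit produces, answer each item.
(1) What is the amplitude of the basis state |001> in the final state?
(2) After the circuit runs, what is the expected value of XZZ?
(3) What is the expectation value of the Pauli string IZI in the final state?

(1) |001> carries amplitude sqrt(2)*exp(I*pi/4)/2 in the final state. Key observation: steps 2-9 multiply out to the identity, so the circuit reduces to the remaining gates.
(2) The observable XZZ averages to 1.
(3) In the final state, IZI has expectation 1.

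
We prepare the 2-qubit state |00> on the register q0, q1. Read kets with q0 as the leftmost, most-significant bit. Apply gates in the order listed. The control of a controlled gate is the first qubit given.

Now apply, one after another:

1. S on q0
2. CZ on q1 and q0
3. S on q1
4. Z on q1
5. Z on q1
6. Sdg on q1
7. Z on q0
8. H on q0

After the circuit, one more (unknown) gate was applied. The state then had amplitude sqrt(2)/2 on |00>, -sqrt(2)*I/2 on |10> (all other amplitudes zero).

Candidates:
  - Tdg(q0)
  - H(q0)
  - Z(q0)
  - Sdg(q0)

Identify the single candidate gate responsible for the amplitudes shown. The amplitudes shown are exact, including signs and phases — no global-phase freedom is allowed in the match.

It was Sdg(q0) that produced the state shown.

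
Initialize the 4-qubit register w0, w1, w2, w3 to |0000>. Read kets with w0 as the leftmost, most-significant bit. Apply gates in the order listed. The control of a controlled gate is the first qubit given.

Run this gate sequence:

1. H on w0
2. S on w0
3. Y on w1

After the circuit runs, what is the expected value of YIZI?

The observable YIZI averages to 1.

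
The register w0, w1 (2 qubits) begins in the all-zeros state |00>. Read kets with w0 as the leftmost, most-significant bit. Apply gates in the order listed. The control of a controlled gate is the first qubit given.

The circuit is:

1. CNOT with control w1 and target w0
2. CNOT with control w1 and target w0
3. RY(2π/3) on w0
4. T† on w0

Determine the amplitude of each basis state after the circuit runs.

After the circuit, the state carries amplitude 1/2 on |00>, 0 on |01>, -sqrt(3)*exp(3*I*pi/4)/2 on |10>, 0 on |11>.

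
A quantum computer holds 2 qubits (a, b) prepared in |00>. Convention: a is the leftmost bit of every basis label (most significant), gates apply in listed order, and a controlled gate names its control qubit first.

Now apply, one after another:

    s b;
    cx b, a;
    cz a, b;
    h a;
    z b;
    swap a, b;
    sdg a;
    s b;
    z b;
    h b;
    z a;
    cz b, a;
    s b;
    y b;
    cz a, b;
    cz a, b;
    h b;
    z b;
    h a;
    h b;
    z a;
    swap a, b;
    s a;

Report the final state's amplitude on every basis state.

The final amplitudes are sqrt(2)*(1 + I)/4 on |00>, sqrt(2)*(-1 - I)/4 on |01>, sqrt(2)*(-1 + I)/4 on |10>, sqrt(2)*(1 - I)/4 on |11>.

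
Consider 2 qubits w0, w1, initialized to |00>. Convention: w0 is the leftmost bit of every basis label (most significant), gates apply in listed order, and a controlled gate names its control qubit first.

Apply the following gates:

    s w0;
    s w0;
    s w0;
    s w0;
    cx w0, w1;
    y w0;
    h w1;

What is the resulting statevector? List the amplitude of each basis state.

The final amplitudes are 0 on |00>, 0 on |01>, sqrt(2)*I/2 on |10>, sqrt(2)*I/2 on |11>. Key observation: the block from step 1 through step 4 cancels to the identity and can be dropped.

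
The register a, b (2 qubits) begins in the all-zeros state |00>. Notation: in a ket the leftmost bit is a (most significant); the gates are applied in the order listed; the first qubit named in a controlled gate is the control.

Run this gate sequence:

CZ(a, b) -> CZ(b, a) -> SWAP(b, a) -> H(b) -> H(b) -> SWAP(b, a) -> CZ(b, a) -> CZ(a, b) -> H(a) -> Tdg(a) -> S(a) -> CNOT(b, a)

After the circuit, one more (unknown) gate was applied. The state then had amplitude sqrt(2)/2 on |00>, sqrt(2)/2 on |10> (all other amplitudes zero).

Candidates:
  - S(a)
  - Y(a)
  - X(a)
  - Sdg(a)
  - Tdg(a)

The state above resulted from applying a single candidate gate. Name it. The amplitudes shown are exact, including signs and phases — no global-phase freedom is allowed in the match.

The unique candidate consistent with the amplitudes is Tdg(a).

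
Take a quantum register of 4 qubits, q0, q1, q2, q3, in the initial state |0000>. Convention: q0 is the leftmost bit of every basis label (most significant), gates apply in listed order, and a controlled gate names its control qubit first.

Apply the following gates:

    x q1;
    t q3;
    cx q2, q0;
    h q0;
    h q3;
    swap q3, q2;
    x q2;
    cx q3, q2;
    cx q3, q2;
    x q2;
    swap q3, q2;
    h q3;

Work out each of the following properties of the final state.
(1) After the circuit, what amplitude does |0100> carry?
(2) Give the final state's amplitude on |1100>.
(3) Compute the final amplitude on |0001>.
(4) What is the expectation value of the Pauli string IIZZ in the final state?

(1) |0100> carries amplitude sqrt(2)/2 in the final state. Key observation: the block from step 5 through step 12 cancels to the identity and can be dropped.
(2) The amplitude on |1100> is sqrt(2)/2.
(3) |0001> carries amplitude 0 in the final state.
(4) The expectation value of IIZZ is 1.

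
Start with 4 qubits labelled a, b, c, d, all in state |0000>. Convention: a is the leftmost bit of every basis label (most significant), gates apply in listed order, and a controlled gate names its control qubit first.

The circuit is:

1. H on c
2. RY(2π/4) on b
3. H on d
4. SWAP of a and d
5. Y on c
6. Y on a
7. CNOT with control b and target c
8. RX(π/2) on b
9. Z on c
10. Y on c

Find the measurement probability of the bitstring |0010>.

Outcome |0010> occurs with probability 1/8.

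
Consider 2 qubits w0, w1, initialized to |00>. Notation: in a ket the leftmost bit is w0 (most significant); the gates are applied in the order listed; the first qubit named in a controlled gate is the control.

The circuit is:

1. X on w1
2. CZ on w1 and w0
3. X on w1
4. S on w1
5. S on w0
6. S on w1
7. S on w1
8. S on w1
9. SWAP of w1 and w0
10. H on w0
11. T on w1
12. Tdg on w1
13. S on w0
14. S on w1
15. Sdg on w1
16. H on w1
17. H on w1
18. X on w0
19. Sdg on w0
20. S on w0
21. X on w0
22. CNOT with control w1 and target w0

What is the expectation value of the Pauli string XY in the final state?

In the final state, XY has expectation 0. Key observation: the block from step 18 through step 21 cancels to the identity and can be dropped.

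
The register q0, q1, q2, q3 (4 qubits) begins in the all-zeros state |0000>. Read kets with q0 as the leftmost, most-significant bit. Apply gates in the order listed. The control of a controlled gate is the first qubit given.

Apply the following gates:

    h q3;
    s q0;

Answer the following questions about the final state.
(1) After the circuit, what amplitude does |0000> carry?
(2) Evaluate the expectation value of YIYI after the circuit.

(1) The amplitude on |0000> is sqrt(2)/2.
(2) In the final state, YIYI has expectation 0.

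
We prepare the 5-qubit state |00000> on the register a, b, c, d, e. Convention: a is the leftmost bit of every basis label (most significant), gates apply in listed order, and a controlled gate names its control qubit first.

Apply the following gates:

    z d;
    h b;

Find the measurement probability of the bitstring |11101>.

The probability of measuring |11101> is 0.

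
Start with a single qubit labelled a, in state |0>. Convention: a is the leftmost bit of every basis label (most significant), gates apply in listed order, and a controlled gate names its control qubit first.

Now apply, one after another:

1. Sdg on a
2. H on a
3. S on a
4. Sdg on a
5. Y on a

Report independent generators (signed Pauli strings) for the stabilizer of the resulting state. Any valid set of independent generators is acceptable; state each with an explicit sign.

The stabilizer group can be generated by -X, among other valid generating sets.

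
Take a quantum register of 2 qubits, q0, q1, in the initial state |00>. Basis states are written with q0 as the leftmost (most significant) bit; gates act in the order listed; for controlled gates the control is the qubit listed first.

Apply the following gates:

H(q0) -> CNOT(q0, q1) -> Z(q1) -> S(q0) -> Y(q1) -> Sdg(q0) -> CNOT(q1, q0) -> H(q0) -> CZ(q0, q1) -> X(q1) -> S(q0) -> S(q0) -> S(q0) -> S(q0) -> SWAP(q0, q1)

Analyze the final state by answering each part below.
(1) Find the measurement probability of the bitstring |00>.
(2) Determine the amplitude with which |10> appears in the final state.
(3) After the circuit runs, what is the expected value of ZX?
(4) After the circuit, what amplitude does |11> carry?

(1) A full measurement returns |00> with probability 1/4. Key observation: steps 11-14 multiply out to the identity, so the circuit reduces to the remaining gates.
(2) The amplitude on |10> is I/2.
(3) The observable ZX averages to 1.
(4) The amplitude on |11> is -I/2.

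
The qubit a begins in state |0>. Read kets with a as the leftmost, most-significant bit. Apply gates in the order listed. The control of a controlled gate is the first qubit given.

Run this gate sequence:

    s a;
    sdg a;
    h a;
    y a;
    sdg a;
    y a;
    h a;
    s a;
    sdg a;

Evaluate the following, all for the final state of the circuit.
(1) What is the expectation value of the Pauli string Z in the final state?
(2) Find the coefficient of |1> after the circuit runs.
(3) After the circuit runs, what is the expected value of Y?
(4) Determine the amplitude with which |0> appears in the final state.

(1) The observable Z averages to 0.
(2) The final state's coefficient on |1> equals -1/2 - I/2.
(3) The observable Y averages to -1.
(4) The final state's coefficient on |0> equals 1/2 - I/2.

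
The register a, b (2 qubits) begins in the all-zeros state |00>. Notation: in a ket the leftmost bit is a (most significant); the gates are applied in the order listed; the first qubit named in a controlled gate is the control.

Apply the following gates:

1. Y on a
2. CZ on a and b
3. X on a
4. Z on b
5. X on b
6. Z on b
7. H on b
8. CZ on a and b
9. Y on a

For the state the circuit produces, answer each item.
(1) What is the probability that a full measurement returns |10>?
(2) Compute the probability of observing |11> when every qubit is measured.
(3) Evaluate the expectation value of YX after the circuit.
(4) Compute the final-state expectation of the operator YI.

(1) A full measurement returns |10> with probability 1/2.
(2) The probability of measuring |11> is 1/2.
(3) In the final state, YX has expectation 0.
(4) In the final state, YI has expectation 0.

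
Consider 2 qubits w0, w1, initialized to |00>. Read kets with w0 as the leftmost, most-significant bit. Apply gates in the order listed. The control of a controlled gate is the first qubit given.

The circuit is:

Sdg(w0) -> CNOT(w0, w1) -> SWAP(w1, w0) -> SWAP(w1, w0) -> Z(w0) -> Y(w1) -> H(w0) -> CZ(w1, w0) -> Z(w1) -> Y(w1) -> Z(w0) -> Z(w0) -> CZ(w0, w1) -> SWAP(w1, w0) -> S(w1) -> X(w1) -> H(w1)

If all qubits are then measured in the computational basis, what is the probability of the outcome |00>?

Outcome |00> occurs with probability 1/2.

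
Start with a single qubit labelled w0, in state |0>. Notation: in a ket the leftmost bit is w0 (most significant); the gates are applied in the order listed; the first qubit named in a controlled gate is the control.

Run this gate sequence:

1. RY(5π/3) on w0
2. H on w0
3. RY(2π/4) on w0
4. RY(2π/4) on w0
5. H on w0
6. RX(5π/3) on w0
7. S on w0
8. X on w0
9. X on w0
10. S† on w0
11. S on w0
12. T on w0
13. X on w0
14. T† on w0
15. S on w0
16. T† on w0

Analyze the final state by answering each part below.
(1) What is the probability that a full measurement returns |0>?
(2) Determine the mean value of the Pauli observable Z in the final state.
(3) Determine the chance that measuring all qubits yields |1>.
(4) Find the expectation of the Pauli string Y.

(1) The probability of measuring |0> is 5/8. Key observation: steps 7-10 multiply out to the identity, so the circuit reduces to the remaining gates.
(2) In the final state, Z has expectation 1/4.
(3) The probability of measuring |1> is 3/8.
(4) The expectation value of Y is -3*sqrt(6)/8.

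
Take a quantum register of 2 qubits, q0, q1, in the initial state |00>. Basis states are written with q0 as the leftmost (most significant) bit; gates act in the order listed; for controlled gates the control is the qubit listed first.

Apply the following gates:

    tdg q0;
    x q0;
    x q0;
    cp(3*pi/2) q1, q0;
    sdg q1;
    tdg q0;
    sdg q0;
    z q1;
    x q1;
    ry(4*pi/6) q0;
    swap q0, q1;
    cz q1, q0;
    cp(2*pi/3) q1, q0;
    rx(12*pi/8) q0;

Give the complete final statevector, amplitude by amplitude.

After the circuit, the state carries amplitude -sqrt(2)*I/4 on |00>, -sqrt(6)*exp(I*pi/6)/4 on |01>, -sqrt(2)/4 on |10>, sqrt(6)*exp(2*I*pi/3)/4 on |11>. Key observation: the block from step 2 through step 3 cancels to the identity and can be dropped.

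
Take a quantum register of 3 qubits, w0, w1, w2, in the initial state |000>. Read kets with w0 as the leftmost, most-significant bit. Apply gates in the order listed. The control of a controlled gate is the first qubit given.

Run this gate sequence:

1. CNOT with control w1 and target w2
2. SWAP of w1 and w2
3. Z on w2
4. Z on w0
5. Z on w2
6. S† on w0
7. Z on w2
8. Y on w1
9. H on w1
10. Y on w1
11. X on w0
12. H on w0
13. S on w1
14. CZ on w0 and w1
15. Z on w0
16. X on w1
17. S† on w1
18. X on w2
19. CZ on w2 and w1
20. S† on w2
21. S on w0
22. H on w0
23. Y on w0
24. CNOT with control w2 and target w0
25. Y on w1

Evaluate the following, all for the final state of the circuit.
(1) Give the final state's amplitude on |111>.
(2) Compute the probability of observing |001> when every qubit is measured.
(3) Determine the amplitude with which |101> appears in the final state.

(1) The final state's coefficient on |111> equals sqrt(2)*(-1 - I)/4.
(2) Outcome |001> occurs with probability 1/4.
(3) The final state's coefficient on |101> equals sqrt(2)*(1 - I)/4.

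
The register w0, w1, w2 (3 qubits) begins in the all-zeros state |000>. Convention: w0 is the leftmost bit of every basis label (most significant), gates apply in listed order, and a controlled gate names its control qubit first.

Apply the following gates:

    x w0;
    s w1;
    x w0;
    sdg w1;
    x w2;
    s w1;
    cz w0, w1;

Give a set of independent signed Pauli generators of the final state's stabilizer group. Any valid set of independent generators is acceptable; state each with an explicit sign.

One valid set of independent stabilizer generators is +ZII, +IZI, -IIZ (any independent generating set of the same group is equally correct).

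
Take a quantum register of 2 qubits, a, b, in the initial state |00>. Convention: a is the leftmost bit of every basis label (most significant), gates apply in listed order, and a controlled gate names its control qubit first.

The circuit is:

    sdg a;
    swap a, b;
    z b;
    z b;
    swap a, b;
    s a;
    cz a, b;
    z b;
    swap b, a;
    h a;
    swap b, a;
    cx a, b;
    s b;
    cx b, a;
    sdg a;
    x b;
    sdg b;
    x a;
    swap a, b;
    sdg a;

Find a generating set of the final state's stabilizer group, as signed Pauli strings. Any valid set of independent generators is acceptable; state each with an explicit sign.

The final state is stabilized by the group generated by -XX, +ZZ; other independent generating sets are equally valid. Key observation: the block from step 1 through step 6 cancels to the identity and can be dropped.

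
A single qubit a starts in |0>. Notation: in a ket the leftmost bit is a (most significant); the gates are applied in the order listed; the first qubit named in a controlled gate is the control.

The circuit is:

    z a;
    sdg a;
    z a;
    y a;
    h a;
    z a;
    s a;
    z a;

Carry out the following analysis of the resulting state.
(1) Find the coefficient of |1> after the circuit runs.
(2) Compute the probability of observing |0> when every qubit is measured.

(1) The final state's coefficient on |1> equals sqrt(2)/2.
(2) A full measurement returns |0> with probability 1/2.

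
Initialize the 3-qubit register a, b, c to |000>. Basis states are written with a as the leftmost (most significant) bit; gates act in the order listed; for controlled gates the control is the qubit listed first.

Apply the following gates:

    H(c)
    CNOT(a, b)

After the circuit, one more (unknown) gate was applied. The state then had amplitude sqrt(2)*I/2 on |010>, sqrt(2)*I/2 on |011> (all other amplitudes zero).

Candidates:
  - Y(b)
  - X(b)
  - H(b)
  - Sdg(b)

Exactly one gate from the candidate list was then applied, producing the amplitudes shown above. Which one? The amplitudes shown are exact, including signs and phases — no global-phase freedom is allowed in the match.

The unique candidate consistent with the amplitudes is Y(b).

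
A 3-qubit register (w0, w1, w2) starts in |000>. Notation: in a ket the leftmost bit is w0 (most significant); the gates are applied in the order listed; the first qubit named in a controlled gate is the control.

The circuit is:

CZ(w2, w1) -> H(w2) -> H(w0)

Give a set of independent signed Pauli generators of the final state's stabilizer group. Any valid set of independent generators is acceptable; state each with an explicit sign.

The stabilizer group can be generated by +XII, +IIX, +IZI, among other valid generating sets.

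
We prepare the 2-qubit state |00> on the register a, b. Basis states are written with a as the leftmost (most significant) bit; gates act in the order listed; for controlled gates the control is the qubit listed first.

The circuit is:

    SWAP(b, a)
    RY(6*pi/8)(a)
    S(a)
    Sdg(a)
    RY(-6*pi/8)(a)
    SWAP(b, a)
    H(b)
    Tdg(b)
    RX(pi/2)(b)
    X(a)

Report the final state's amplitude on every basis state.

The final amplitudes are 0 on |00>, 0 on |01>, 1/2 - exp(I*pi/4)/2 on |10>, -I/2 - exp(3*I*pi/4)/2 on |11>. Key observation: the block from step 1 through step 6 cancels to the identity and can be dropped.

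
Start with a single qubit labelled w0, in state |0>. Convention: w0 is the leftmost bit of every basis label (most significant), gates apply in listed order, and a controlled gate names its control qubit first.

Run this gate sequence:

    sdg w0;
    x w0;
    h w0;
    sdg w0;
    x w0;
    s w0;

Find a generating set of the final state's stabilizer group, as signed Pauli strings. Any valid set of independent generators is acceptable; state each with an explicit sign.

One valid set of independent stabilizer generators is +X (any independent generating set of the same group is equally correct).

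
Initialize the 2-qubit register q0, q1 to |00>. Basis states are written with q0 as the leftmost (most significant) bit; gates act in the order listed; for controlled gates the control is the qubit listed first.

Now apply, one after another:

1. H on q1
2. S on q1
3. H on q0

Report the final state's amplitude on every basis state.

The resulting statevector has amplitude 1/2 on |00>, I/2 on |01>, 1/2 on |10>, I/2 on |11>.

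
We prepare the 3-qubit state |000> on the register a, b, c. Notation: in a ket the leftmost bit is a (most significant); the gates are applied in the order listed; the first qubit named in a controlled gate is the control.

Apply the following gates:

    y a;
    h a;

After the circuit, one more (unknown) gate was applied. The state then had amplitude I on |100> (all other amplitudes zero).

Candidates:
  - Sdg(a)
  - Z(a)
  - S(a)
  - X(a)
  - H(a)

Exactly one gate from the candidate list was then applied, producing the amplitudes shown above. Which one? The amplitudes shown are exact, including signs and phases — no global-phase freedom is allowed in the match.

The applied gate was H(a).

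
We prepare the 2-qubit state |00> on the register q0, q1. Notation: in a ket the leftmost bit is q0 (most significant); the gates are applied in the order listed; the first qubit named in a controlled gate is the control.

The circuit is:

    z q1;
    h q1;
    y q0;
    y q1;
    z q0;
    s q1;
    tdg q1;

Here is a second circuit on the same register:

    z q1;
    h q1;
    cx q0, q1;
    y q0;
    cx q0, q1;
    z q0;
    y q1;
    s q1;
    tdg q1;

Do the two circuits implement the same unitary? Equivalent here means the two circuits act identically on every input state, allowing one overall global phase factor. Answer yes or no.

No — the two circuits implement different unitaries, even allowing a global phase.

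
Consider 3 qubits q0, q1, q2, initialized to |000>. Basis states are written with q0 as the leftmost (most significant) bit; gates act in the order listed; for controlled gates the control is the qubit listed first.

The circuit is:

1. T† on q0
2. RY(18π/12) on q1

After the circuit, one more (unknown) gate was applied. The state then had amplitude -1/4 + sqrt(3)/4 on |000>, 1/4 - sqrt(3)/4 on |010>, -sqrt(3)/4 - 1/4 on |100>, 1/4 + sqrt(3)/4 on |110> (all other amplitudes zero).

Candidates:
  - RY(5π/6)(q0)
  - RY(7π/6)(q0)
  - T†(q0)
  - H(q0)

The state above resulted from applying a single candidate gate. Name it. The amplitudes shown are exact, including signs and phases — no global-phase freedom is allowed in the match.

The unique candidate consistent with the amplitudes is RY(7π/6)(q0).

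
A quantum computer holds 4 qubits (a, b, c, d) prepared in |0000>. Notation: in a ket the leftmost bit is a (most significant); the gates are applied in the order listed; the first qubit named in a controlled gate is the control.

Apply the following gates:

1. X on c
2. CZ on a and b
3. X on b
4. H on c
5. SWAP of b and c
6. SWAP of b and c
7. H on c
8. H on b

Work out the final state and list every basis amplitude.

After the circuit, the state carries amplitude sqrt(2)/2 on |0010>, -sqrt(2)/2 on |0110>, and 0 on every other basis state. Key observation: the block from step 4 through step 7 cancels to the identity and can be dropped.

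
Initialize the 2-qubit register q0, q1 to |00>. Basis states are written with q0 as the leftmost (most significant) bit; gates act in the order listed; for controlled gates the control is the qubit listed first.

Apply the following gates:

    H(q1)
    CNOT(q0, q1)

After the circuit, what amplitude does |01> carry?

The final state's coefficient on |01> equals sqrt(2)/2.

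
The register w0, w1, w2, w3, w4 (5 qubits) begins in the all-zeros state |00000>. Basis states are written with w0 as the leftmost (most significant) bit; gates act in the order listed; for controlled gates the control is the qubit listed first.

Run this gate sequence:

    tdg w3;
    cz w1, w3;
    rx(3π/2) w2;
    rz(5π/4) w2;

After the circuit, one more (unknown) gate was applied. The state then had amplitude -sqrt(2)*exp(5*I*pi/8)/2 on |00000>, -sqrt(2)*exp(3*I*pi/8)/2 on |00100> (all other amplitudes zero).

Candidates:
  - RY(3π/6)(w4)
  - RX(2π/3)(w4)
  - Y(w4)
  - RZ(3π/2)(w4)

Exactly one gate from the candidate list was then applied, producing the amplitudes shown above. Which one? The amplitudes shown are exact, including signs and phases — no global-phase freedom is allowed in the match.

It was RZ(3π/2)(w4) that produced the state shown.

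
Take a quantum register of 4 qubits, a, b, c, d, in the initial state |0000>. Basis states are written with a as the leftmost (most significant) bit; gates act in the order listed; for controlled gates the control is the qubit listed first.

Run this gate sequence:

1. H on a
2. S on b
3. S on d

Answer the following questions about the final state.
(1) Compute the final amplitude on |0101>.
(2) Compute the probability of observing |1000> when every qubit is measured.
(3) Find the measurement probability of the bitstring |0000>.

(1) The final state's coefficient on |0101> equals 0.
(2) The probability of measuring |1000> is 1/2.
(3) The probability of measuring |0000> is 1/2.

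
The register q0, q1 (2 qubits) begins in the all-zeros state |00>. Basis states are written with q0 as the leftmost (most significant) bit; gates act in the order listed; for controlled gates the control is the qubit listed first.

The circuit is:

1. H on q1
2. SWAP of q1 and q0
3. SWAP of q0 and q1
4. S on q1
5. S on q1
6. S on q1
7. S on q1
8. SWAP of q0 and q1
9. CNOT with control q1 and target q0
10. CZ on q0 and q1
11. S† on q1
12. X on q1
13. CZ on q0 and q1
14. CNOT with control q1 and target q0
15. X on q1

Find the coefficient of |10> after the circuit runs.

The final state's coefficient on |10> equals sqrt(2)/2.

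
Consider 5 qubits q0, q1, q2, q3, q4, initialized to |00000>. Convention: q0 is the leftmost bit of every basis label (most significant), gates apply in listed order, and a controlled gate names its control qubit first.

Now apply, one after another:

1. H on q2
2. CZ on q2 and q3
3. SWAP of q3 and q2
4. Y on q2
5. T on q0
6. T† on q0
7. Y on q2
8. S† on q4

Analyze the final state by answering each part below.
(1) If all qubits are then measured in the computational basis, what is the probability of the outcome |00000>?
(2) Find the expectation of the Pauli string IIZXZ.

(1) A full measurement returns |00000> with probability 1/2. Key observation: the block from step 4 through step 7 cancels to the identity and can be dropped.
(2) The observable IIZXZ averages to 1.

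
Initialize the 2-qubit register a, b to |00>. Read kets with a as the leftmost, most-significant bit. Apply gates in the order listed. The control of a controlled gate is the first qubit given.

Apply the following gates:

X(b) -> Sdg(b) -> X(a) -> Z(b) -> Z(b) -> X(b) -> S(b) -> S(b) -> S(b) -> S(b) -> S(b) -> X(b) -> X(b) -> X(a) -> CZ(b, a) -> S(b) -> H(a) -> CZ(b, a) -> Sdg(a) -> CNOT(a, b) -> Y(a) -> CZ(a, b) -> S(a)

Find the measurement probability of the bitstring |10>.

A full measurement returns |10> with probability 1/2. Key observation: gates 7-10 undo each other exactly, leaving only the rest of the circuit to track.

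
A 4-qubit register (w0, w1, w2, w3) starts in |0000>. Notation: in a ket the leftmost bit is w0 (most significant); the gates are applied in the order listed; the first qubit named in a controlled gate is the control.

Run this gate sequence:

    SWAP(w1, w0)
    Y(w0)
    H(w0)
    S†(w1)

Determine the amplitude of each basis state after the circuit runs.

The final amplitudes are sqrt(2)*I/2 on |0000>, -sqrt(2)*I/2 on |1000>, and 0 on every other basis state.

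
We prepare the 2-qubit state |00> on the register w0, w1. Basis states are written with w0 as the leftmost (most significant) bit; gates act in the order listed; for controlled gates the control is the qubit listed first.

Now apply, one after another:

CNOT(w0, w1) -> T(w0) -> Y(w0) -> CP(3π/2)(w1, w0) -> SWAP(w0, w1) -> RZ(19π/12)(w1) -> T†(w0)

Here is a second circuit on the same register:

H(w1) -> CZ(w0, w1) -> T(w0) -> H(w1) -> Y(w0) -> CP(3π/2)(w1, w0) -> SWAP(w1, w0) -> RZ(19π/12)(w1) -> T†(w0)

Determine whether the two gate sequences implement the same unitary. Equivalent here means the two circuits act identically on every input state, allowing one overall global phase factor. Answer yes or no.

Yes: on every input state the two circuits agree up to one overall phase factor.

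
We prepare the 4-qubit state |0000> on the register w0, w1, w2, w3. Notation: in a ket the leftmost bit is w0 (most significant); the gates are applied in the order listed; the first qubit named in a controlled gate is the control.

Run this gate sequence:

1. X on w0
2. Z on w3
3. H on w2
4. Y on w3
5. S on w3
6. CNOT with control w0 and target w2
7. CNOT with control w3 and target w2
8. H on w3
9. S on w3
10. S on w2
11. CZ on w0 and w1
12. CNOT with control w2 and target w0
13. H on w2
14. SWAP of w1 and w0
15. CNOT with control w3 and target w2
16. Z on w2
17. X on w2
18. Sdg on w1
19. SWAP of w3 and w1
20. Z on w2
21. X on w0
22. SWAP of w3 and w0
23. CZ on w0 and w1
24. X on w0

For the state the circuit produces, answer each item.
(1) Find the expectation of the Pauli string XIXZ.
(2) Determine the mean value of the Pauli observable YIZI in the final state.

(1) In the final state, XIXZ has expectation 0.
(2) In the final state, YIZI has expectation 0.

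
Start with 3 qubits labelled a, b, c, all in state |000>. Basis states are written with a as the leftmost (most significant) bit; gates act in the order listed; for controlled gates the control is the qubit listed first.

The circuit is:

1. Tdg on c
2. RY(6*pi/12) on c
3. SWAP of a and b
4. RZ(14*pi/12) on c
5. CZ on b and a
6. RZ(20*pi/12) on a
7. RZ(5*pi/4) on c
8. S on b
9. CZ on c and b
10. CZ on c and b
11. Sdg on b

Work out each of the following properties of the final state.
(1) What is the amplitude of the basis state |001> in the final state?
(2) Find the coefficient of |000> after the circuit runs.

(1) The amplitude on |001> is sqrt(2)*exp(3*I*pi/8)/2. Key observation: the block from step 8 through step 11 cancels to the identity and can be dropped.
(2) |000> carries amplitude -sqrt(2)*exp(23*I*pi/24)/2 in the final state.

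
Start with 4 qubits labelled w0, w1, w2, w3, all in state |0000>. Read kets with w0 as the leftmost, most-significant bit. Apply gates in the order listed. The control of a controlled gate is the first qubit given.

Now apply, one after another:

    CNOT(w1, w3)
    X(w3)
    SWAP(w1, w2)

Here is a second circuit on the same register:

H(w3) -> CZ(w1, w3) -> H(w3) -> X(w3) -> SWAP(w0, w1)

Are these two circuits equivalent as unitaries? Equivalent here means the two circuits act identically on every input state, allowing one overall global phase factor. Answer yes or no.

No: there is an input state on which the two circuits produce genuinely different outputs (not merely differing by a phase).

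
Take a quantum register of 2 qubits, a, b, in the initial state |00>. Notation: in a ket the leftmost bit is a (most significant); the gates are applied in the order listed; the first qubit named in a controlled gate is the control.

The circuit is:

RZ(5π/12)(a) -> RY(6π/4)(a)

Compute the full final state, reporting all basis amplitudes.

The final amplitudes are sqrt(2)*exp(19*I*pi/24)/2 on |00>, 0 on |01>, -sqrt(2)*exp(19*I*pi/24)/2 on |10>, 0 on |11>.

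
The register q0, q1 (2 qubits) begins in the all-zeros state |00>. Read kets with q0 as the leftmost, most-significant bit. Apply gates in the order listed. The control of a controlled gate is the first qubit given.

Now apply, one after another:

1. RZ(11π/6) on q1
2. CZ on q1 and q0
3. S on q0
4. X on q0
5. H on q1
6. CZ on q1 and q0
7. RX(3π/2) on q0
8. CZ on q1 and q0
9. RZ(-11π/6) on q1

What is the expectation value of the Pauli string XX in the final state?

The expectation value of XX is 1/2.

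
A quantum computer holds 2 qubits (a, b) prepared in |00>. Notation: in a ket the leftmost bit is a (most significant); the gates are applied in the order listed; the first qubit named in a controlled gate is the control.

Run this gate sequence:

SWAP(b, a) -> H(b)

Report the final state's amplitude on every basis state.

After the circuit, the state carries amplitude sqrt(2)/2 on |00>, sqrt(2)/2 on |01>, 0 on |10>, 0 on |11>.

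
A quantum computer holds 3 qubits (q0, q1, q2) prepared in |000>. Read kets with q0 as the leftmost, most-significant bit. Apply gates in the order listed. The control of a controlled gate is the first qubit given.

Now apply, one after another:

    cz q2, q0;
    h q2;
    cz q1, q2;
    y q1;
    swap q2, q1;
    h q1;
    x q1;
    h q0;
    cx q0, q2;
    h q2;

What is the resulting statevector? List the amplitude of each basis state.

The resulting statevector has amplitude 0 on |000>, 0 on |001>, I/2 on |010>, -I/2 on |011>, 0 on |100>, 0 on |101>, I/2 on |110>, I/2 on |111>.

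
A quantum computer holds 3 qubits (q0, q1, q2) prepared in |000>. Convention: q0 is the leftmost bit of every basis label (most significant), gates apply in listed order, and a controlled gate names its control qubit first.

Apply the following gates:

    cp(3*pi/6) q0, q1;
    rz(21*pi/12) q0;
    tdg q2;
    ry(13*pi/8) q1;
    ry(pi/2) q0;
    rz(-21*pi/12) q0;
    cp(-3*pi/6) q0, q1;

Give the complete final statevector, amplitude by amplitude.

The final amplitudes are -sqrt(2)*cos(3*pi/16)/2 on |000>, 0 on |001>, sqrt(2)*sin(3*pi/16)/2 on |010>, 0 on |011>, -sqrt(2)*exp(I*pi/4)*cos(3*pi/16)/2 on |100>, 0 on |101>, -sqrt(2)*exp(3*I*pi/4)*sin(3*pi/16)/2 on |110>, 0 on |111>.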